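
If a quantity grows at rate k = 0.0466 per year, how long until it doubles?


Exponential growth: P(t) = P₀ e^(0.0466t). Set P(t)/P₀ = 2: e^(0.0466t) = 2.
Solve: t = ln(2)/0.0466 ≈ 14.87 years.


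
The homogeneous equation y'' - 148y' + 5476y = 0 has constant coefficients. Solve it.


Characteristic equation: r² - 148r + 5476 = 0, i.e. (r - 74)² = 0.
Repeated root r = 74; include an x factor for the second linearly independent solution.
General solution: y = (C₁ + C₂x)e^(74x).


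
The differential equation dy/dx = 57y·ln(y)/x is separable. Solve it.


Separate: dy/[y ln(y)] = 57 dx/x.
Substitute u = ln(y): du/u = 57 dx/x.
Integrate: ln|ln(y)| = 57ln|x| + C₀, hence ln(y) = C·x^57.


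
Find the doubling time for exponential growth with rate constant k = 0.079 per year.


Exponential growth: P(t) = P₀ e^(0.079t). Set P(t)/P₀ = 2: e^(0.079t) = 2.
Solve: t = ln(2)/0.079 ≈ 8.77 years.


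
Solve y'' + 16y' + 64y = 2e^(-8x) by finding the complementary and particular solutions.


Characteristic polynomial (r + 8)² = 0; repeated root r = -8.
y_h = (C₁ + C₂x)e^(-8x). Forcing matches the repeated root (resonance), so try y_p = Ax² e^(-8x).
Substitute and solve for A: 2A = 2, so A = 1.
General solution: y = (C₁ + C₂x + x²)e^(-8x).


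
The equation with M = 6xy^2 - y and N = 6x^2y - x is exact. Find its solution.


Check exactness: ∂M/∂y = 12xy - 1 and ∂N/∂x = 12xy - 1; equal, so the equation is exact.
Integrate M with respect to x (treating y as constant): ∫M dx = 3x^2y^2 - xy + h(y).
Differentiate w.r.t. y and set equal to N: all terms match, so h'(y) = 0 and h is a constant absorbed into C.
General solution: 3x^2y^2 - xy = C.


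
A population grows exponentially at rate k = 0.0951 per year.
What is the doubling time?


Exponential growth: P(t) = P₀ e^(0.0951t). Set P(t)/P₀ = 2: e^(0.0951t) = 2.
Solve: t = ln(2)/0.0951 ≈ 7.29 years.


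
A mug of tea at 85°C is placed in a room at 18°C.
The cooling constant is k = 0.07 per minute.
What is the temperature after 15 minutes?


Newton's law: dT/dt = -k(T - T_a) has solution T(t) = T_a + (T₀ - T_a)e^(-kt).
Plug in T_a = 18, T₀ = 85, k = 0.07, t = 15: T(15) = 18 + (67)e^(-1.05) ≈ 41.4°C.


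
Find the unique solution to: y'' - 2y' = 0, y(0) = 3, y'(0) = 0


Characteristic roots of r² - 2r = 0 are 0, 2.
General solution y = c₁ + c₂ e^(2x).
Apply y(0) = 3: c₁ + c₂ = 3. Apply y'(0) = 0: 0 c₁ + 2 c₂ = 0.
Solve: c₁ = 3, c₂ = 0.
Particular solution: y = 3 + 0e^(2x).


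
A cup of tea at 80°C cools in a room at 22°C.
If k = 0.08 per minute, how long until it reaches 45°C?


From T(t) = T_a + (T₀ - T_a)e^(-kt), set T(t) = 45:
(45 - 22) / (80 - 22) = e^(-0.08t), so t = -ln(0.397)/0.08 ≈ 11.6 minutes.


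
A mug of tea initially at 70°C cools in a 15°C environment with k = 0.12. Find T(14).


Newton's law: dT/dt = -k(T - T_a) has solution T(t) = T_a + (T₀ - T_a)e^(-kt).
Plug in T_a = 15, T₀ = 70, k = 0.12, t = 14: T(14) = 15 + (55)e^(-1.68) ≈ 25.3°C.


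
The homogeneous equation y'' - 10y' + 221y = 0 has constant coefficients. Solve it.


Characteristic equation: r² - 10r + 221 = 0.
Discriminant is negative; roots r = 5 ± 14i (complex conjugate pair).
General solution uses e^(α x)(C₁ cos(β x) + C₂ sin(β x)): y = e^(5x)(C₁cos(14x) + C₂sin(14x)).


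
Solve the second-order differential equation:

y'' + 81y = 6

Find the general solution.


Homogeneous part: r² + 81 = 0 ⇒ r = ±9i, so y_h = C₁cos(9x) + C₂sin(9x).
Try constant y_p = A; plug in: 81A = 6 ⇒ A = 2/27.
General solution: y = C₁cos(9x) + C₂sin(9x) + 2/27.


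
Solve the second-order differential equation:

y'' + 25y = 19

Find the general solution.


Homogeneous part: r² + 25 = 0 ⇒ r = ±5i, so y_h = C₁cos(5x) + C₂sin(5x).
Try constant y_p = A; plug in: 25A = 19 ⇒ A = 19/25.
General solution: y = C₁cos(5x) + C₂sin(5x) + 19/25.


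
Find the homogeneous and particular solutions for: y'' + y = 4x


Homogeneous: r² + 1 = 0 ⇒ r = ±1i, y_h = C₁cos(x) + C₂sin(x).
Polynomial forcing; try y_p = Ax + B. Then y_p'' + 1 y_p = 1(Ax + B) = 4x, so B = 0 and A = 4.
General solution: y = C₁cos(x) + C₂sin(x) + 4x.


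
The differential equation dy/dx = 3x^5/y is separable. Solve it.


Separate variables: y dy = 3x^5 dx.
Integrate both sides: y²/2 = (1/2)x^6 + C₀.
Multiply by 2: y² = x^6 + C.


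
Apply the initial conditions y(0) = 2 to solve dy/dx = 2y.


General solution of y' = 2y is y = Ce^(2x).
Apply y(0) = 2: C = 2.
Particular solution: y = 2e^(2x).


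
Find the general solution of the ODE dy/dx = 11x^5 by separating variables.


Integrate both sides with respect to x: y = ∫ 11x^5 dx = (11/6)x^6 + C.


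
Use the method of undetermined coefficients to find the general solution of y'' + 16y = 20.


Homogeneous part: r² + 16 = 0 ⇒ r = ±4i, so y_h = C₁cos(4x) + C₂sin(4x).
Try constant y_p = A; plug in: 16A = 20 ⇒ A = 5/4.
General solution: y = C₁cos(4x) + C₂sin(4x) + 5/4.


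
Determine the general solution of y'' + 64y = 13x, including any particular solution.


Homogeneous: r² + 64 = 0 ⇒ r = ±8i, y_h = C₁cos(8x) + C₂sin(8x).
Polynomial forcing; try y_p = Ax + B. Then y_p'' + 64 y_p = 64(Ax + B) = 13x, so B = 0 and A = 13/64.
General solution: y = C₁cos(8x) + C₂sin(8x) + (13/64)x.


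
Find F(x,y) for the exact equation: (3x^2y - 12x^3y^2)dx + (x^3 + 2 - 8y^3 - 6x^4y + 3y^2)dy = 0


Check exactness: ∂M/∂y = 3x^2 - 24x^3y and ∂N/∂x = 3x^2 - 24x^3y; equal, so the equation is exact.
Integrate M with respect to x (treating y as constant): ∫M dx = x^3y - 3x^4y^2 + h(y).
Differentiate w.r.t. y and set equal to N: the x-dependent terms already match, leaving h'(y) = 2 - 8y^3 + 3y^2. Integrate: h(y) = 2y - 2y^4 + y^3.
So F(x,y) = x^3y + 2y - 2y^4 - 3x^4y^2 + y^3.
General solution: x^3y + 2y - 2y^4 - 3x^4y^2 + y^3 = C.


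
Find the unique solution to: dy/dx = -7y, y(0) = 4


General solution of y' = -7y is y = Ce^(-7x).
Apply y(0) = 4: C = 4.
Particular solution: y = 4e^(-7x).


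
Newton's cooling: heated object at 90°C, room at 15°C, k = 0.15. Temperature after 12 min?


Newton's law: dT/dt = -k(T - T_a) has solution T(t) = T_a + (T₀ - T_a)e^(-kt).
Plug in T_a = 15, T₀ = 90, k = 0.15, t = 12: T(12) = 15 + (75)e^(-1.80) ≈ 27.4°C.


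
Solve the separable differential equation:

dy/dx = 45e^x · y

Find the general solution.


Separate variables: dy/y = 45e^x dx.
Integrate: ln|y| = 45e^x + C₀.
Exponentiate: y = Ce^(45e^x).


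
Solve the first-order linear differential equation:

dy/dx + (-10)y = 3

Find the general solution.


P(x) = -10 ⇒ μ = e^(-10x).
(μ y)' = 3e^(-10x) ⇒ μ y = -(3/10)e^(-10x) + C.
Divide by μ: y = -3/10 + Ce^(10x).


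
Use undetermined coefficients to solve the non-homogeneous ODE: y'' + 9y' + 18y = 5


Characteristic roots of r² + 9r + 18 = 0 are -3, -6.
y_h = C₁e^(-3x) + C₂e^(-6x).
Constant forcing; try y_p = A. Then 18A = 5 ⇒ A = 5/18.
General solution: y = C₁e^(-3x) + C₂e^(-6x) + 5/18.


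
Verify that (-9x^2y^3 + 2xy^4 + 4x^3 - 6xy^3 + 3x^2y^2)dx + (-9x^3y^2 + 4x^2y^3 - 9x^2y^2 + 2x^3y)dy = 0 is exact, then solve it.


Check exactness: ∂M/∂y = -27x^2y^2 + 8xy^3 - 18xy^2 + 6x^2y and ∂N/∂x = -27x^2y^2 + 8xy^3 - 18xy^2 + 6x^2y; equal, so the equation is exact.
Integrate M with respect to x (treating y as constant): ∫M dx = -3x^3y^3 + x^2y^4 + x^4 - 3x^2y^3 + x^3y^2 + h(y).
Differentiate w.r.t. y and set equal to N: all terms match, so h'(y) = 0 and h is a constant absorbed into C.
General solution: -3x^3y^3 + x^2y^4 + x^4 - 3x^2y^3 + x^3y^2 = C.


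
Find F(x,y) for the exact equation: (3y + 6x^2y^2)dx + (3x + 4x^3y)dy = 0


Check exactness: ∂M/∂y = 3 + 12x^2y and ∂N/∂x = 3 + 12x^2y; equal, so the equation is exact.
Integrate M with respect to x (treating y as constant): ∫M dx = 3xy + 2x^3y^2 + h(y).
Differentiate w.r.t. y and set equal to N: all terms match, so h'(y) = 0 and h is a constant absorbed into C.
General solution: 3xy + 2x^3y^2 = C.


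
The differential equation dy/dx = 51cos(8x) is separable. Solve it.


g(y) = 1, so integrate directly: y = ∫ 51cos(8x) dx = (51/8)sin(8x) + C.


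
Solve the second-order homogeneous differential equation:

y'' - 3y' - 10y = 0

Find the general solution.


Characteristic equation: r² - 3r - 10 = 0.
Factor: (r + 2)(r - 5) = 0 ⇒ r = -2, 5 (distinct real).
General solution: y = C₁e^(-2x) + C₂e^(5x).


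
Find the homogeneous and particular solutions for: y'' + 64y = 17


Homogeneous part: r² + 64 = 0 ⇒ r = ±8i, so y_h = C₁cos(8x) + C₂sin(8x).
Try constant y_p = A; plug in: 64A = 17 ⇒ A = 17/64.
General solution: y = C₁cos(8x) + C₂sin(8x) + 17/64.


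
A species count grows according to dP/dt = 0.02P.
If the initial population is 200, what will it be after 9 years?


The ODE dP/dt = 0.02P has solution P(t) = P(0)e^(0.02t).
Substitute P(0) = 200 and t = 9: P(9) = 200 e^(0.18) ≈ 239.


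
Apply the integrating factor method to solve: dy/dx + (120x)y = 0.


P(x) = 120x ⇒ μ = e^(60x²).
Q(x) = 0 so μ y is constant: y = Ce^(-60x²).


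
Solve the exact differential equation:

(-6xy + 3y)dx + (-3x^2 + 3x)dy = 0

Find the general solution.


Check exactness: ∂M/∂y = -6x + 3 and ∂N/∂x = -6x + 3; equal, so the equation is exact.
Integrate M with respect to x (treating y as constant): ∫M dx = -3x^2y + 3xy + h(y).
Differentiate w.r.t. y and set equal to N: all terms match, so h'(y) = 0 and h is a constant absorbed into C.
General solution: -3x^2y + 3xy = C.


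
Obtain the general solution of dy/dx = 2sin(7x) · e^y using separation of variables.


Separate: e^(-y) dy = 2sin(7x) dx.
Integrate: -e^(-y) = -(2/7)cos(7x) + C₀.
Rearrange: e^(-y) = (2/7)cos(7x) + C.


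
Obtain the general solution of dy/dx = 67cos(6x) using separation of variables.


g(y) = 1, so integrate directly: y = ∫ 67cos(6x) dx = (67/6)sin(6x) + C.


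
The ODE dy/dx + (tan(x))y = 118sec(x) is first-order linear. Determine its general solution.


P(x) = tan(x) ⇒ μ = e^(∫tan(x)dx) = sec(x).
(sec(x) y)' = 118sec²(x) ⇒ sec(x) y = 118tan(x) + C.
Multiply by cos(x): y = 118sin(x) + C·cos(x).


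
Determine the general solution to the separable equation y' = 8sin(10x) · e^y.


Separate: e^(-y) dy = 8sin(10x) dx.
Integrate: -e^(-y) = -(4/5)cos(10x) + C₀.
Rearrange: e^(-y) = (4/5)cos(10x) + C.


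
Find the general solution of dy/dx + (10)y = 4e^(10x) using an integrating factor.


P(x) = 10 ⇒ μ = e^(10x).
(μ y)' = 4e^(20x) ⇒ μ y = (4/20)e^(20x) + C.
Divide by μ: y = (1/5)e^(10x) + Ce^(-10x).


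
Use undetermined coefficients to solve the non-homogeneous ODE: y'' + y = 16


Homogeneous part: r² + 1 = 0 ⇒ r = ±1i, so y_h = C₁cos(x) + C₂sin(x).
Try constant y_p = A; plug in: 1A = 16 ⇒ A = 16.
General solution: y = C₁cos(x) + C₂sin(x) + 16.


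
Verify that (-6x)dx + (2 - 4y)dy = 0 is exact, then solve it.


Check exactness: ∂M/∂y = 0 and ∂N/∂x = 0; equal, so the equation is exact.
Integrate M with respect to x (treating y as constant): ∫M dx = -3x^2 + h(y).
Differentiate w.r.t. y and set equal to N: the x-dependent terms already match, leaving h'(y) = 2 - 4y. Integrate: h(y) = 2y - 2y^2.
So F(x,y) = 2y - 3x^2 - 2y^2.
General solution: 2y - 3x^2 - 2y^2 = C.


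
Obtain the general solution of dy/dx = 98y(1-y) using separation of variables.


Separate: dy/[y(1-y)] = 98 dx.
Partial fractions: 1/[y(1-y)] = 1/y + 1/(1-y).
Integrate: ln|y/(1-y)| = 98x + C₀.
Solve for y: y = 1/(1 + Ce^(-98x)).


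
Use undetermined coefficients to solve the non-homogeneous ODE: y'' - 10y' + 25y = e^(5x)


Characteristic polynomial (r - 5)² = 0; repeated root r = 5.
y_h = (C₁ + C₂x)e^(5x). Forcing matches the repeated root (resonance), so try y_p = Ax² e^(5x).
Substitute and solve for A: 2A = 1, so A = 1/2.
General solution: y = (C₁ + C₂x + (1/2)x²)e^(5x).


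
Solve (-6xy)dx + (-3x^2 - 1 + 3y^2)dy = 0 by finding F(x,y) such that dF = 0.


Check exactness: ∂M/∂y = -6x and ∂N/∂x = -6x; equal, so the equation is exact.
Integrate M with respect to x (treating y as constant): ∫M dx = -3x^2y + h(y).
Differentiate w.r.t. y and set equal to N: the x-dependent terms already match, leaving h'(y) = -1 + 3y^2. Integrate: h(y) = -y + y^3.
So F(x,y) = -3x^2y - y + y^3.
General solution: -3x^2y - y + y^3 = C.


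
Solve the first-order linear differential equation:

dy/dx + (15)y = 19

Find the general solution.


P(x) = 15, Q(x) = 19; integrating factor μ = e^(15x).
(μ y)' = 19e^(15x) ⇒ μ y = (19/15)e^(15x) + C.
Divide by μ: y = 19/15 + Ce^(-15x).


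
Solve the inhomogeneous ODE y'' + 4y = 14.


Homogeneous part: r² + 4 = 0 ⇒ r = ±2i, so y_h = C₁cos(2x) + C₂sin(2x).
Try constant y_p = A; plug in: 4A = 14 ⇒ A = 7/2.
General solution: y = C₁cos(2x) + C₂sin(2x) + 7/2.


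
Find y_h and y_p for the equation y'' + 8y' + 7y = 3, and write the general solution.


Characteristic roots of r² + 8r + 7 = 0 are -1, -7.
y_h = C₁e^(-x) + C₂e^(-7x).
Constant forcing; try y_p = A. Then 7A = 3 ⇒ A = 3/7.
General solution: y = C₁e^(-x) + C₂e^(-7x) + 3/7.


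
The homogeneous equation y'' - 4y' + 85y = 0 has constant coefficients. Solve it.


Characteristic equation: r² - 4r + 85 = 0.
Discriminant is negative; roots r = 2 ± 9i (complex conjugate pair).
General solution uses e^(α x)(C₁ cos(β x) + C₂ sin(β x)): y = e^(2x)(C₁cos(9x) + C₂sin(9x)).


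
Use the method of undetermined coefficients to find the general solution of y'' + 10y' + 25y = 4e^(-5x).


Characteristic polynomial (r + 5)² = 0; repeated root r = -5.
y_h = (C₁ + C₂x)e^(-5x). Forcing matches the repeated root (resonance), so try y_p = Ax² e^(-5x).
Substitute and solve for A: 2A = 4, so A = 2.
General solution: y = (C₁ + C₂x + 2x²)e^(-5x).


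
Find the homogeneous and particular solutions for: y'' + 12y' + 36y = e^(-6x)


Characteristic polynomial (r + 6)² = 0; repeated root r = -6.
y_h = (C₁ + C₂x)e^(-6x). Forcing matches the repeated root (resonance), so try y_p = Ax² e^(-6x).
Substitute and solve for A: 2A = 1, so A = 1/2.
General solution: y = (C₁ + C₂x + (1/2)x²)e^(-6x).


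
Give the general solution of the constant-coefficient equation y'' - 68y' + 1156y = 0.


Characteristic equation: r² - 68r + 1156 = 0, i.e. (r - 34)² = 0.
Repeated root r = 34; include an x factor for the second linearly independent solution.
General solution: y = (C₁ + C₂x)e^(34x).


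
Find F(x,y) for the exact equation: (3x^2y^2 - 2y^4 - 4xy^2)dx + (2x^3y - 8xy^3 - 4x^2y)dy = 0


Check exactness: ∂M/∂y = 6x^2y - 8y^3 - 8xy and ∂N/∂x = 6x^2y - 8y^3 - 8xy; equal, so the equation is exact.
Integrate M with respect to x (treating y as constant): ∫M dx = x^3y^2 - 2xy^4 - 2x^2y^2 + h(y).
Differentiate w.r.t. y and set equal to N: all terms match, so h'(y) = 0 and h is a constant absorbed into C.
General solution: x^3y^2 - 2xy^4 - 2x^2y^2 = C.


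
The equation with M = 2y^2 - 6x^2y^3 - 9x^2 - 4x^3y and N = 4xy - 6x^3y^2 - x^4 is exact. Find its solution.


Check exactness: ∂M/∂y = 4y - 18x^2y^2 - 4x^3 and ∂N/∂x = 4y - 18x^2y^2 - 4x^3; equal, so the equation is exact.
Integrate M with respect to x (treating y as constant): ∫M dx = 2xy^2 - 2x^3y^3 - 3x^3 - x^4y + h(y).
Differentiate w.r.t. y and set equal to N: all terms match, so h'(y) = 0 and h is a constant absorbed into C.
General solution: 2xy^2 - 2x^3y^3 - 3x^3 - x^4y = C.


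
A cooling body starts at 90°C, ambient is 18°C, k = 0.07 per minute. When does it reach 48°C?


From T(t) = T_a + (T₀ - T_a)e^(-kt), set T(t) = 48:
(48 - 18) / (90 - 18) = e^(-0.07t), so t = -ln(0.417)/0.07 ≈ 12.5 minutes.


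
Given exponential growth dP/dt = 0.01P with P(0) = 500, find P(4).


The ODE dP/dt = 0.01P has solution P(t) = P(0)e^(0.01t).
Substitute P(0) = 500 and t = 4: P(4) = 500 e^(0.04) ≈ 520.


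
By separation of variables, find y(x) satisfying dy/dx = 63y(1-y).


Separate: dy/[y(1-y)] = 63 dx.
Partial fractions: 1/[y(1-y)] = 1/y + 1/(1-y).
Integrate: ln|y/(1-y)| = 63x + C₀.
Solve for y: y = 1/(1 + Ce^(-63x)).


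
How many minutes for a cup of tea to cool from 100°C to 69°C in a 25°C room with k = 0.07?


From T(t) = T_a + (T₀ - T_a)e^(-kt), set T(t) = 69:
(69 - 25) / (100 - 25) = e^(-0.07t), so t = -ln(0.587)/0.07 ≈ 7.6 minutes.


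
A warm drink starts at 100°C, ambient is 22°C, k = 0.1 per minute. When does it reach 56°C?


From T(t) = T_a + (T₀ - T_a)e^(-kt), set T(t) = 56:
(56 - 22) / (100 - 22) = e^(-0.1t), so t = -ln(0.436)/0.1 ≈ 8.3 minutes.


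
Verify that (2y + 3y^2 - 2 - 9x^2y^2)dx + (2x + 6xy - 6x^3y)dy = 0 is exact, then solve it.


Check exactness: ∂M/∂y = 2 + 6y - 18x^2y and ∂N/∂x = 2 + 6y - 18x^2y; equal, so the equation is exact.
Integrate M with respect to x (treating y as constant): ∫M dx = 2xy + 3xy^2 - 2x - 3x^3y^2 + h(y).
Differentiate w.r.t. y and set equal to N: all terms match, so h'(y) = 0 and h is a constant absorbed into C.
General solution: 2xy + 3xy^2 - 2x - 3x^3y^2 = C.


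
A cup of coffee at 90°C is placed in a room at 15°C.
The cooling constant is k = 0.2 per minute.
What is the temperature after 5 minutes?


Newton's law: dT/dt = -k(T - T_a) has solution T(t) = T_a + (T₀ - T_a)e^(-kt).
Plug in T_a = 15, T₀ = 90, k = 0.2, t = 5: T(5) = 15 + (75)e^(-1.00) ≈ 42.6°C.


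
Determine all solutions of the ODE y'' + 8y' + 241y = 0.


Characteristic equation: r² + 8r + 241 = 0.
Discriminant is negative; roots r = -4 ± 15i (complex conjugate pair).
General solution uses e^(α x)(C₁ cos(β x) + C₂ sin(β x)): y = e^(-4x)(C₁cos(15x) + C₂sin(15x)).


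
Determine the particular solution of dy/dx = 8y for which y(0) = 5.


General solution of y' = 8y is y = Ce^(8x).
Apply y(0) = 5: C = 5.
Particular solution: y = 5e^(8x).


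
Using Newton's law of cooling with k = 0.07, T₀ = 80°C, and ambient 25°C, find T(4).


Newton's law: dT/dt = -k(T - T_a) has solution T(t) = T_a + (T₀ - T_a)e^(-kt).
Plug in T_a = 25, T₀ = 80, k = 0.07, t = 4: T(4) = 25 + (55)e^(-0.28) ≈ 66.6°C.


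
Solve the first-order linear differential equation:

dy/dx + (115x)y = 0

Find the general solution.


P(x) = 115x ⇒ μ = e^((115/2)x²).
Q(x) = 0 so μ y is constant: y = Ce^(-(115/2)x²).


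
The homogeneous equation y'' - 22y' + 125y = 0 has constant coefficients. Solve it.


Characteristic equation: r² - 22r + 125 = 0.
Discriminant is negative; roots r = 11 ± 2i (complex conjugate pair).
General solution uses e^(α x)(C₁ cos(β x) + C₂ sin(β x)): y = e^(11x)(C₁cos(2x) + C₂sin(2x)).


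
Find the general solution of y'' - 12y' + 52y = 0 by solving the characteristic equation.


Characteristic equation: r² - 12r + 52 = 0.
Discriminant is negative; roots r = 6 ± 4i (complex conjugate pair).
General solution uses e^(α x)(C₁ cos(β x) + C₂ sin(β x)): y = e^(6x)(C₁cos(4x) + C₂sin(4x)).


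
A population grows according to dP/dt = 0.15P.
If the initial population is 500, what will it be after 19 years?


The ODE dP/dt = 0.15P has solution P(t) = P(0)e^(0.15t).
Substitute P(0) = 500 and t = 19: P(19) = 500 e^(2.85) ≈ 8644.


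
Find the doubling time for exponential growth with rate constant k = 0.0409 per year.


Exponential growth: P(t) = P₀ e^(0.0409t). Set P(t)/P₀ = 2: e^(0.0409t) = 2.
Solve: t = ln(2)/0.0409 ≈ 16.95 years.


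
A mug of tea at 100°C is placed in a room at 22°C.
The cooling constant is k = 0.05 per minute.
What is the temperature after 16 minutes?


Newton's law: dT/dt = -k(T - T_a) has solution T(t) = T_a + (T₀ - T_a)e^(-kt).
Plug in T_a = 22, T₀ = 100, k = 0.05, t = 16: T(16) = 22 + (78)e^(-0.80) ≈ 57.0°C.


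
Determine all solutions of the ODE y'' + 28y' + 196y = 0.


Characteristic equation: r² + 28r + 196 = 0, i.e. (r + 14)² = 0.
Repeated root r = -14; include an x factor for the second linearly independent solution.
General solution: y = (C₁ + C₂x)e^(-14x).


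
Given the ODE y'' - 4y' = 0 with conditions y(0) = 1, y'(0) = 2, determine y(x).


Characteristic roots of r² - 4r = 0 are 0, 4.
General solution y = c₁ + c₂ e^(4x).
Apply y(0) = 1: c₁ + c₂ = 1. Apply y'(0) = 2: 0 c₁ + 4 c₂ = 2.
Solve: c₁ = 1/2, c₂ = 1/2.
Particular solution: y = 1/2 + (1/2)e^(4x).


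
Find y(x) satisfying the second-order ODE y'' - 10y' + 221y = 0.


Characteristic equation: r² - 10r + 221 = 0.
Discriminant is negative; roots r = 5 ± 14i (complex conjugate pair).
General solution uses e^(α x)(C₁ cos(β x) + C₂ sin(β x)): y = e^(5x)(C₁cos(14x) + C₂sin(14x)).


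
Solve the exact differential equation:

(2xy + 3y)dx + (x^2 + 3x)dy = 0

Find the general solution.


Check exactness: ∂M/∂y = 2x + 3 and ∂N/∂x = 2x + 3; equal, so the equation is exact.
Integrate M with respect to x (treating y as constant): ∫M dx = x^2y + 3xy + h(y).
Differentiate w.r.t. y and set equal to N: all terms match, so h'(y) = 0 and h is a constant absorbed into C.
General solution: x^2y + 3xy = C.


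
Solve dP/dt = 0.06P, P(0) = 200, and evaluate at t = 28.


The ODE dP/dt = 0.06P has solution P(t) = P(0)e^(0.06t).
Substitute P(0) = 200 and t = 28: P(28) = 200 e^(1.68) ≈ 1073.


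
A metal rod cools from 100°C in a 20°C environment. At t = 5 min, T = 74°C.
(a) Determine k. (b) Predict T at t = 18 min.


Newton's law: T(t) = T_a + (T₀ - T_a)e^(-kt).
(a) Use T(5) = 74: (74 - 20)/(100 - 20) = e^(-k·5), so k = -ln(0.675)/5 ≈ 0.0786.
(b) Apply k to t = 18: T(18) = 20 + (80)e^(-1.415) ≈ 39.4°C.


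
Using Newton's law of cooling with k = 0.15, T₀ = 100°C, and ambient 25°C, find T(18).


Newton's law: dT/dt = -k(T - T_a) has solution T(t) = T_a + (T₀ - T_a)e^(-kt).
Plug in T_a = 25, T₀ = 100, k = 0.15, t = 18: T(18) = 25 + (75)e^(-2.70) ≈ 30.0°C.


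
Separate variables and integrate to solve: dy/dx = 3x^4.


Integrate both sides with respect to x: y = ∫ 3x^4 dx = (3/5)x^5 + C.


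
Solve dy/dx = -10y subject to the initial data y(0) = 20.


General solution of y' = -10y is y = Ce^(-10x).
Apply y(0) = 20: C = 20.
Particular solution: y = 20e^(-10x).


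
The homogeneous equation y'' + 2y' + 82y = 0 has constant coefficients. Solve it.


Characteristic equation: r² + 2r + 82 = 0.
Discriminant is negative; roots r = -1 ± 9i (complex conjugate pair).
General solution uses e^(α x)(C₁ cos(β x) + C₂ sin(β x)): y = e^(-x)(C₁cos(9x) + C₂sin(9x)).


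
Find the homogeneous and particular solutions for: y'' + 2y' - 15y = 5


Characteristic roots of r² + 2r - 15 = 0 are -5, 3.
y_h = C₁e^(-5x) + C₂e^(3x).
Forcing exponent 0 is not a characteristic root; try y_p = A.
Substitute: A·(0 + (2)·0 + (-15)) = A·-15 = 5, so A = -1/3.
General solution: y = C₁e^(-5x) + C₂e^(3x) - 1/3.


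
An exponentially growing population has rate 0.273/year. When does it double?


Exponential growth: P(t) = P₀ e^(0.273t). Set P(t)/P₀ = 2: e^(0.273t) = 2.
Solve: t = ln(2)/0.273 ≈ 2.54 years.


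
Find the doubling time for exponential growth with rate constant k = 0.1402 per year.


Exponential growth: P(t) = P₀ e^(0.1402t). Set P(t)/P₀ = 2: e^(0.1402t) = 2.
Solve: t = ln(2)/0.1402 ≈ 4.94 years.


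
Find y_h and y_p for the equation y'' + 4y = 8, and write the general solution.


Homogeneous part: r² + 4 = 0 ⇒ r = ±2i, so y_h = C₁cos(2x) + C₂sin(2x).
Try constant y_p = A; plug in: 4A = 8 ⇒ A = 2.
General solution: y = C₁cos(2x) + C₂sin(2x) + 2.


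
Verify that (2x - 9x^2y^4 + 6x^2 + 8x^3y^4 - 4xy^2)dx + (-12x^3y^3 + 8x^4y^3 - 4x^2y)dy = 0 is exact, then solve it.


Check exactness: ∂M/∂y = -36x^2y^3 + 32x^3y^3 - 8xy and ∂N/∂x = -36x^2y^3 + 32x^3y^3 - 8xy; equal, so the equation is exact.
Integrate M with respect to x (treating y as constant): ∫M dx = x^2 - 3x^3y^4 + 2x^3 + 2x^4y^4 - 2x^2y^2 + h(y).
Differentiate w.r.t. y and set equal to N: all terms match, so h'(y) = 0 and h is a constant absorbed into C.
General solution: x^2 - 3x^3y^4 + 2x^3 + 2x^4y^4 - 2x^2y^2 = C.


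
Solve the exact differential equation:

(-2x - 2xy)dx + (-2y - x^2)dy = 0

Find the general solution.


Check exactness: ∂M/∂y = -2x and ∂N/∂x = -2x; equal, so the equation is exact.
Integrate M with respect to x (treating y as constant): ∫M dx = -x^2 - x^2y + h(y).
Differentiate w.r.t. y and set equal to N: the x-dependent terms already match, leaving h'(y) = -2y. Integrate: h(y) = -y^2.
So F(x,y) = -x^2 - y^2 - x^2y.
General solution: -x^2 - y^2 - x^2y = C.


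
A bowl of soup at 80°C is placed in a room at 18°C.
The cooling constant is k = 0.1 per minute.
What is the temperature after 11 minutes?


Newton's law: dT/dt = -k(T - T_a) has solution T(t) = T_a + (T₀ - T_a)e^(-kt).
Plug in T_a = 18, T₀ = 80, k = 0.1, t = 11: T(11) = 18 + (62)e^(-1.10) ≈ 38.6°C.


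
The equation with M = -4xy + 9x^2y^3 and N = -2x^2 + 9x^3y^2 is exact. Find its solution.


Check exactness: ∂M/∂y = -4x + 27x^2y^2 and ∂N/∂x = -4x + 27x^2y^2; equal, so the equation is exact.
Integrate M with respect to x (treating y as constant): ∫M dx = -2x^2y + 3x^3y^3 + h(y).
Differentiate w.r.t. y and set equal to N: all terms match, so h'(y) = 0 and h is a constant absorbed into C.
General solution: -2x^2y + 3x^3y^3 = C.


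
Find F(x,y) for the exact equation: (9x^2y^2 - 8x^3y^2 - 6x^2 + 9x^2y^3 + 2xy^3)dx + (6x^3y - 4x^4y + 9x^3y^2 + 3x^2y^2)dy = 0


Check exactness: ∂M/∂y = 18x^2y - 16x^3y + 27x^2y^2 + 6xy^2 and ∂N/∂x = 18x^2y - 16x^3y + 27x^2y^2 + 6xy^2; equal, so the equation is exact.
Integrate M with respect to x (treating y as constant): ∫M dx = 3x^3y^2 - 2x^4y^2 - 2x^3 + 3x^3y^3 + x^2y^3 + h(y).
Differentiate w.r.t. y and set equal to N: all terms match, so h'(y) = 0 and h is a constant absorbed into C.
General solution: 3x^3y^2 - 2x^4y^2 - 2x^3 + 3x^3y^3 + x^2y^3 = C.


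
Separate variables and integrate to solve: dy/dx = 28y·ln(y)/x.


Separate: dy/[y ln(y)] = 28 dx/x.
Substitute u = ln(y): du/u = 28 dx/x.
Integrate: ln|ln(y)| = 28ln|x| + C₀, hence ln(y) = C·x^28.


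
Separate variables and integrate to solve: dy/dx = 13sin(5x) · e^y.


Separate: e^(-y) dy = 13sin(5x) dx.
Integrate: -e^(-y) = -(13/5)cos(5x) + C₀.
Rearrange: e^(-y) = (13/5)cos(5x) + C.


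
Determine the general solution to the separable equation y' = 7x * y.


Separate variables: dy/y = 7x dx.
Integrate: ln|y| = (7/2)x^2 + C₀.
Exponentiate: y = Ce^((7/2)x^2).


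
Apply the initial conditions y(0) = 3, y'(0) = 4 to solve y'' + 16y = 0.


Characteristic roots of r² + 16 = 0 are ±4i, so y = C₁cos(4x) + C₂sin(4x).
Apply y(0) = 3: C₁ = 3. Differentiate and apply y'(0) = 4: 4·C₂ = 4, so C₂ = 1.
Particular solution: y = 3cos(4x) + sin(4x).


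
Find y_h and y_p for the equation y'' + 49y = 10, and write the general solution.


Homogeneous part: r² + 49 = 0 ⇒ r = ±7i, so y_h = C₁cos(7x) + C₂sin(7x).
Try constant y_p = A; plug in: 49A = 10 ⇒ A = 10/49.
General solution: y = C₁cos(7x) + C₂sin(7x) + 10/49.


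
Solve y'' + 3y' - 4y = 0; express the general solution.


Characteristic equation: r² + 3r - 4 = 0.
Factor: (r - 1)(r + 4) = 0 ⇒ r = 1, -4 (distinct real).
General solution: y = C₁e^(x) + C₂e^(-4x).


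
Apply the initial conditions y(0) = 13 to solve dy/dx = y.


General solution of y' = y is y = Ce^(x).
Apply y(0) = 13: C = 13.
Particular solution: y = 13e^(x).


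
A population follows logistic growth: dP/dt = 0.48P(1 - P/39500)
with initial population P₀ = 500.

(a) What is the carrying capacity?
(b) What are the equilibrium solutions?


Logistic ODE dP/dt = 0.48P(1 - P/39500) has equilibria where dP/dt = 0, i.e. P = 0 or P = 39500.
The coefficient (1 - P/K) = 0 when P = K, identifying K = 39500 as the carrying capacity.
(a) K = 39500; (b) equilibria P = 0 and P = 39500.


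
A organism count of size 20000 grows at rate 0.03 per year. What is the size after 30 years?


The ODE dP/dt = 0.03P has solution P(t) = P(0)e^(0.03t).
Substitute P(0) = 20000 and t = 30: P(30) = 20000 e^(0.90) ≈ 49192.


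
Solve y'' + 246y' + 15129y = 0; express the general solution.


Characteristic equation: r² + 246r + 15129 = 0, i.e. (r + 123)² = 0.
Repeated root r = -123; include an x factor for the second linearly independent solution.
General solution: y = (C₁ + C₂x)e^(-123x).


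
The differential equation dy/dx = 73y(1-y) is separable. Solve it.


Separate: dy/[y(1-y)] = 73 dx.
Partial fractions: 1/[y(1-y)] = 1/y + 1/(1-y).
Integrate: ln|y/(1-y)| = 73x + C₀.
Solve for y: y = 1/(1 + Ce^(-73x)).


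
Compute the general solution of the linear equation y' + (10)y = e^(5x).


P(x) = 10 ⇒ μ = e^(10x).
(μ y)' = e^(15x) ⇒ μ y = e^(15x)/15 + C.
Divide by μ: y = (1/15)e^(5x) + Ce^(-10x).


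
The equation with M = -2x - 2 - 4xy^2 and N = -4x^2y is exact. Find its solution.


Check exactness: ∂M/∂y = -8xy and ∂N/∂x = -8xy; equal, so the equation is exact.
Integrate M with respect to x (treating y as constant): ∫M dx = -x^2 - 2x - 2x^2y^2 + h(y).
Differentiate w.r.t. y and set equal to N: all terms match, so h'(y) = 0 and h is a constant absorbed into C.
General solution: -x^2 - 2x - 2x^2y^2 = C.


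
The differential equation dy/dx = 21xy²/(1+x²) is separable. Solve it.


Separate: dy/y² = 21x/(1+x²) dx.
Integrate LHS: ∫ dy/y² = -1/y.
Integrate RHS via u = 1+x²: (21/2)ln(1+x²) + C.
Result: -1/y = (21/2)ln(1+x²) + C.


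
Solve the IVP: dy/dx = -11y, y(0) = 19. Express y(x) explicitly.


General solution of y' = -11y is y = Ce^(-11x).
Apply y(0) = 19: C = 19.
Particular solution: y = 19e^(-11x).


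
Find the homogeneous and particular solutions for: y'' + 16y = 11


Homogeneous part: r² + 16 = 0 ⇒ r = ±4i, so y_h = C₁cos(4x) + C₂sin(4x).
Try constant y_p = A; plug in: 16A = 11 ⇒ A = 11/16.
General solution: y = C₁cos(4x) + C₂sin(4x) + 11/16.


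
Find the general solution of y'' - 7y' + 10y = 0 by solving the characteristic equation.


Characteristic equation: r² - 7r + 10 = 0.
Factor: (r - 2)(r - 5) = 0 ⇒ r = 2, 5 (distinct real).
General solution: y = C₁e^(2x) + C₂e^(5x).


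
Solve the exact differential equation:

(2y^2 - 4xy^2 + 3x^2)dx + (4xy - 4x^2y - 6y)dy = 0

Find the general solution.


Check exactness: ∂M/∂y = 4y - 8xy and ∂N/∂x = 4y - 8xy; equal, so the equation is exact.
Integrate M with respect to x (treating y as constant): ∫M dx = 2xy^2 - 2x^2y^2 + x^3 + h(y).
Differentiate w.r.t. y and set equal to N: the x-dependent terms already match, leaving h'(y) = -6y. Integrate: h(y) = -3y^2.
So F(x,y) = 2xy^2 - 2x^2y^2 + x^3 - 3y^2.
General solution: 2xy^2 - 2x^2y^2 + x^3 - 3y^2 = C.


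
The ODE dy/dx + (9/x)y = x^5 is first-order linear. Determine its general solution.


P(x) = 9/x ⇒ μ = x^9.
(x^9 y)' = x^9·x^5 = x^14.
Integrate: x^9 y = x^15/(15) + C.
Solve for y: y = (1/15)x^6 + C/x^9.


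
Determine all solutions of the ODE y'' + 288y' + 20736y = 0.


Characteristic equation: r² + 288r + 20736 = 0, i.e. (r + 144)² = 0.
Repeated root r = -144; include an x factor for the second linearly independent solution.
General solution: y = (C₁ + C₂x)e^(-144x).


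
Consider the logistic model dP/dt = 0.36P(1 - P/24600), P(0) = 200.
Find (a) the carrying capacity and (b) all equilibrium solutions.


Logistic ODE dP/dt = 0.36P(1 - P/24600) has equilibria where dP/dt = 0, i.e. P = 0 or P = 24600.
The coefficient (1 - P/K) = 0 when P = K, identifying K = 24600 as the carrying capacity.
(a) K = 24600; (b) equilibria P = 0 and P = 24600.


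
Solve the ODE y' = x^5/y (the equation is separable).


Separate variables: y dy = x^5 dx.
Integrate both sides: y²/2 = (1/6)x^6 + C₀.
Multiply by 2: y² = (1/3)x^6 + C.


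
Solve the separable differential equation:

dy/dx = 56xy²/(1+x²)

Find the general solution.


Separate: dy/y² = 56x/(1+x²) dx.
Integrate LHS: ∫ dy/y² = -1/y.
Integrate RHS via u = 1+x²: 28ln(1+x²) + C.
Result: -1/y = 28ln(1+x²) + C.


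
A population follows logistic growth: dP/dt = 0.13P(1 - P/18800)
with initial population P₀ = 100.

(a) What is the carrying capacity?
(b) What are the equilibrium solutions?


Logistic ODE dP/dt = 0.13P(1 - P/18800) has equilibria where dP/dt = 0, i.e. P = 0 or P = 18800.
The coefficient (1 - P/K) = 0 when P = K, identifying K = 18800 as the carrying capacity.
(a) K = 18800; (b) equilibria P = 0 and P = 18800.


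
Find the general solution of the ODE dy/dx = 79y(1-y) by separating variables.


Separate: dy/[y(1-y)] = 79 dx.
Partial fractions: 1/[y(1-y)] = 1/y + 1/(1-y).
Integrate: ln|y/(1-y)| = 79x + C₀.
Solve for y: y = 1/(1 + Ce^(-79x)).


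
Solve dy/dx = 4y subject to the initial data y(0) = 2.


General solution of y' = 4y is y = Ce^(4x).
Apply y(0) = 2: C = 2.
Particular solution: y = 2e^(4x).


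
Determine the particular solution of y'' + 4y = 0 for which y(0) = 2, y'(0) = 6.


Characteristic roots of r² + 4 = 0 are ±2i, so y = C₁cos(2x) + C₂sin(2x).
Apply y(0) = 2: C₁ = 2. Differentiate and apply y'(0) = 6: 2·C₂ = 6, so C₂ = 3.
Particular solution: y = 2cos(2x) + 3sin(2x).


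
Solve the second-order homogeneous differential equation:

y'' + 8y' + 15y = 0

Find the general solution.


Characteristic equation: r² + 8r + 15 = 0.
Factor: (r + 5)(r + 3) = 0 ⇒ r = -5, -3 (distinct real).
General solution: y = C₁e^(-5x) + C₂e^(-3x).


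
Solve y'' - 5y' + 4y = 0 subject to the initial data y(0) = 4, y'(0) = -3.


Characteristic roots of r² - 5r + 4 = 0 are 1, 4.
General solution y = c₁ e^(x) + c₂ e^(4x).
Apply y(0) = 4: c₁ + c₂ = 4. Apply y'(0) = -3: 1 c₁ + 4 c₂ = -3.
Solve: c₁ = 19/3, c₂ = -7/3.
Particular solution: y = (19/3)e^(x) - (7/3)e^(4x).


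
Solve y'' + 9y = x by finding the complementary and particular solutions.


Homogeneous: r² + 9 = 0 ⇒ r = ±3i, y_h = C₁cos(3x) + C₂sin(3x).
Polynomial forcing; try y_p = Ax + B. Then y_p'' + 9 y_p = 9(Ax + B) = x, so B = 0 and A = 1/9.
General solution: y = C₁cos(3x) + C₂sin(3x) + (1/9)x.


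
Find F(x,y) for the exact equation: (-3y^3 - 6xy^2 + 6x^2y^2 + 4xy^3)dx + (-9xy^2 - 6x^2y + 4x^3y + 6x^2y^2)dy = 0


Check exactness: ∂M/∂y = -9y^2 - 12xy + 12x^2y + 12xy^2 and ∂N/∂x = -9y^2 - 12xy + 12x^2y + 12xy^2; equal, so the equation is exact.
Integrate M with respect to x (treating y as constant): ∫M dx = -3xy^3 - 3x^2y^2 + 2x^3y^2 + 2x^2y^3 + h(y).
Differentiate w.r.t. y and set equal to N: all terms match, so h'(y) = 0 and h is a constant absorbed into C.
General solution: -3xy^3 - 3x^2y^2 + 2x^3y^2 + 2x^2y^3 = C.


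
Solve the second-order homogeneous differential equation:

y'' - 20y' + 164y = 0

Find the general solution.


Characteristic equation: r² - 20r + 164 = 0.
Discriminant is negative; roots r = 10 ± 8i (complex conjugate pair).
General solution uses e^(α x)(C₁ cos(β x) + C₂ sin(β x)): y = e^(10x)(C₁cos(8x) + C₂sin(8x)).


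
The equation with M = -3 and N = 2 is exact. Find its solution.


Check exactness: ∂M/∂y = 0 and ∂N/∂x = 0; equal, so the equation is exact.
Integrate M with respect to x (treating y as constant): ∫M dx = -3x + h(y).
Differentiate w.r.t. y and set equal to N: the x-dependent terms already match, leaving h'(y) = 2. Integrate: h(y) = 2y.
So F(x,y) = 2y - 3x.
General solution: 2y - 3x = C.


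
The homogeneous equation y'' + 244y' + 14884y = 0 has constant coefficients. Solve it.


Characteristic equation: r² + 244r + 14884 = 0, i.e. (r + 122)² = 0.
Repeated root r = -122; include an x factor for the second linearly independent solution.
General solution: y = (C₁ + C₂x)e^(-122x).


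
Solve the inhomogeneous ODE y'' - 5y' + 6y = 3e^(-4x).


Characteristic roots of r² - 5r + 6 = 0 are 3, 2.
y_h = C₁e^(3x) + C₂e^(2x).
Forcing exponent -4 is not a characteristic root; try y_p = Ae^(-4x).
Substitute: A·(16 + (-5)·-4 + (6)) = A·42 = 3, so A = 1/14.
General solution: y = C₁e^(3x) + C₂e^(2x) + (1/14)e^(-4x).


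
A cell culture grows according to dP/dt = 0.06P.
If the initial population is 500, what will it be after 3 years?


The ODE dP/dt = 0.06P has solution P(t) = P(0)e^(0.06t).
Substitute P(0) = 500 and t = 3: P(3) = 500 e^(0.18) ≈ 599.


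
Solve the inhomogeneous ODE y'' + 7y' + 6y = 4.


Characteristic roots of r² + 7r + 6 = 0 are -6, -1.
y_h = C₁e^(-6x) + C₂e^(-x).
Constant forcing; try y_p = A. Then 6A = 4 ⇒ A = 2/3.
General solution: y = C₁e^(-6x) + C₂e^(-x) + 2/3.


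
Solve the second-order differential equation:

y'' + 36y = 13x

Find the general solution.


Homogeneous: r² + 36 = 0 ⇒ r = ±6i, y_h = C₁cos(6x) + C₂sin(6x).
Polynomial forcing; try y_p = Ax + B. Then y_p'' + 36 y_p = 36(Ax + B) = 13x, so B = 0 and A = 13/36.
General solution: y = C₁cos(6x) + C₂sin(6x) + (13/36)x.


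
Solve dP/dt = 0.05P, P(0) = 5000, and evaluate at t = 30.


The ODE dP/dt = 0.05P has solution P(t) = P(0)e^(0.05t).
Substitute P(0) = 5000 and t = 30: P(30) = 5000 e^(1.50) ≈ 22408.


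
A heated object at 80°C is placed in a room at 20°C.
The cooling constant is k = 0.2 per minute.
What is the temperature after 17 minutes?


Newton's law: dT/dt = -k(T - T_a) has solution T(t) = T_a + (T₀ - T_a)e^(-kt).
Plug in T_a = 20, T₀ = 80, k = 0.2, t = 17: T(17) = 20 + (60)e^(-3.40) ≈ 22.0°C.


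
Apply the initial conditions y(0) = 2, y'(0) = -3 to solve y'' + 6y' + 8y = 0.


Characteristic roots of r² + 6r + 8 = 0 are -2, -4.
General solution y = c₁ e^(-2x) + c₂ e^(-4x).
Apply y(0) = 2: c₁ + c₂ = 2. Apply y'(0) = -3: -2 c₁ - 4 c₂ = -3.
Solve: c₁ = 5/2, c₂ = -1/2.
Particular solution: y = (5/2)e^(-2x) - (1/2)e^(-4x).


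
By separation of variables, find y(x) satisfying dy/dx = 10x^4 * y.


Separate variables: dy/y = 10x^4 dx.
Integrate: ln|y| = 2x^5 + C₀.
Exponentiate: y = Ce^(2x^5).


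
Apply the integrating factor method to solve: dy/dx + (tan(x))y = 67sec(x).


P(x) = tan(x) ⇒ μ = e^(∫tan(x)dx) = sec(x).
(sec(x) y)' = 67sec²(x) ⇒ sec(x) y = 67tan(x) + C.
Multiply by cos(x): y = 67sin(x) + C·cos(x).


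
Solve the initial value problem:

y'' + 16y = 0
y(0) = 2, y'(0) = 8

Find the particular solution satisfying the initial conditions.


Characteristic roots of r² + 16 = 0 are ±4i, so y = C₁cos(4x) + C₂sin(4x).
Apply y(0) = 2: C₁ = 2. Differentiate and apply y'(0) = 8: 4·C₂ = 8, so C₂ = 2.
Particular solution: y = 2cos(4x) + 2sin(4x).


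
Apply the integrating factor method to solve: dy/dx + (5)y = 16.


P(x) = 5, Q(x) = 16; integrating factor μ = e^(5x).
(μ y)' = 16e^(5x) ⇒ μ y = (16/5)e^(5x) + C.
Divide by μ: y = 16/5 + Ce^(-5x).


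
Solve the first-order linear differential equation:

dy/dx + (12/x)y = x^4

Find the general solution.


P(x) = 12/x ⇒ μ = x^12.
(x^12 y)' = x^16 ⇒ x^12 y = x^17/(17) + C.
Solve for y: y = (1/17)x^5 + C/x^12.


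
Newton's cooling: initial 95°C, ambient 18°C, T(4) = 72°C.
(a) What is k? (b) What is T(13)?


Newton's law: T(t) = T_a + (T₀ - T_a)e^(-kt).
(a) Use T(4) = 72: (72 - 18)/(95 - 18) = e^(-k·4), so k = -ln(0.701)/4 ≈ 0.0887.
(b) Apply k to t = 13: T(13) = 18 + (77)e^(-1.153) ≈ 42.3°C.


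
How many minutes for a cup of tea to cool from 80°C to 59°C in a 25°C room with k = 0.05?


From T(t) = T_a + (T₀ - T_a)e^(-kt), set T(t) = 59:
(59 - 25) / (80 - 25) = e^(-0.05t), so t = -ln(0.618)/0.05 ≈ 9.6 minutes.


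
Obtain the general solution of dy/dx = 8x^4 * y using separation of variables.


Separate variables: dy/y = 8x^4 dx.
Integrate: ln|y| = (8/5)x^5 + C₀.
Exponentiate: y = Ce^((8/5)x^5).
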